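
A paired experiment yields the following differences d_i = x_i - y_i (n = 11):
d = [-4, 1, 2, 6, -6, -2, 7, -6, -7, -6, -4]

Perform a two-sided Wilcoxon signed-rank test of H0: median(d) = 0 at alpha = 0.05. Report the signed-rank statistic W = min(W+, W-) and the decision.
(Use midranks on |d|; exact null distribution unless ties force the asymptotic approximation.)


Step 1: Drop any zero differences (none here) and take |d_i|.
|d| = [4, 1, 2, 6, 6, 2, 7, 6, 7, 6, 4]
Step 2: Midrank |d_i| (ties get averaged ranks).
ranks: |4|->4.5, |1|->1, |2|->2.5, |6|->7.5, |6|->7.5, |2|->2.5, |7|->10.5, |6|->7.5, |7|->10.5, |6|->7.5, |4|->4.5
Step 3: Attach original signs; sum ranks with positive sign and with negative sign.
W+ = 1 + 2.5 + 7.5 + 10.5 = 21.5
W- = 4.5 + 7.5 + 2.5 + 7.5 + 10.5 + 7.5 + 4.5 = 44.5
(Check: W+ + W- = 66 should equal n(n+1)/2 = 66.)
Step 4: Test statistic W = min(W+, W-) = 21.5.
Step 5: Ties in |d|, so use the tie-corrected normal approximation.
        E[W] = n(n+1)/4 = 11*12/4 = 33.
        Tie groups: |d|=2 (t=2), |d|=4 (t=2), |d|=6 (t=4), |d|=7 (t=2); sum(t^3 - t) = 78.
        Var[W] = n(n+1)(2n+1)/24 - sum(t^3-t)/48 = 3036/24 - 78/48 = 124.875.
        z = (W - E[W]) / sqrt(Var[W]) = (21.5 - 33) / 11.1747 = -1.0291.
        Two-sided p = 2*Phi(z) = 0.303430.
Step 6: alpha = 0.05. fail to reject H0.

W+ = 21.5, W- = 44.5, W = min = 21.5, p = 0.303430, fail to reject H0.


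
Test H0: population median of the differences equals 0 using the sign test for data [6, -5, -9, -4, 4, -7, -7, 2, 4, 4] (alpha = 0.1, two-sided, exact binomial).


Step 1: Discard zero differences. Original n = 10; n_eff = number of nonzero differences = 10.
Nonzero differences (with sign): +6, -5, -9, -4, +4, -7, -7, +2, +4, +4
Step 2: Count signs: positive = 5, negative = 5.
Step 3: Under H0: P(positive) = 0.5, so the number of positives S ~ Bin(10, 0.5).
Step 4: Two-sided exact p-value = sum of Bin(10,0.5) probabilities at or below the observed probability = 1.000000.
Step 5: alpha = 0.1. fail to reject H0.

n_eff = 10, pos = 5, neg = 5, p = 1.000000, fail to reject H0.


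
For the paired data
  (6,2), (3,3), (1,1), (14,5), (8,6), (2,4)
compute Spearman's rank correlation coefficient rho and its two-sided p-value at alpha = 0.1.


Step 1: Rank x and y separately (midranks; no ties here).
rank(x): 6->4, 3->3, 1->1, 14->6, 8->5, 2->2
rank(y): 2->2, 3->3, 1->1, 5->5, 6->6, 4->4
Step 2: d_i = R_x(i) - R_y(i); compute d_i^2.
  (4-2)^2=4, (3-3)^2=0, (1-1)^2=0, (6-5)^2=1, (5-6)^2=1, (2-4)^2=4
sum(d^2) = 10.
Step 3: rho = 1 - 6*10 / (6*(6^2 - 1)) = 1 - 60/210 = 0.714286.
Step 4: Under H0, t = rho * sqrt((n-2)/(1-rho^2)) = 2.0412 ~ t(4).
Step 5: Two-sided p-value from the t-distribution with 4 df = 0.110787.
Step 6: alpha = 0.1. fail to reject H0.

rho = 0.7143, p = 0.110787, fail to reject H0 at alpha = 0.1.


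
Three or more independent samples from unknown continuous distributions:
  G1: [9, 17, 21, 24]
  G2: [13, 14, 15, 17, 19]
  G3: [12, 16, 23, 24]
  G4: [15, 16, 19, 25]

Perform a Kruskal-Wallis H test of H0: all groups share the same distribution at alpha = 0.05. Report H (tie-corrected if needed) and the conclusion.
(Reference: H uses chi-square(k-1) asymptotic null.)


Step 1: Combine all N = 17 observations and assign midranks.
sorted (value, group, rank): (9,G1,1), (12,G3,2), (13,G2,3), (14,G2,4), (15,G2,5.5), (15,G4,5.5), (16,G3,7.5), (16,G4,7.5), (17,G1,9.5), (17,G2,9.5), (19,G2,11.5), (19,G4,11.5), (21,G1,13), (23,G3,14), (24,G1,15.5), (24,G3,15.5), (25,G4,17)
Step 2: Sum ranks within each group.
R_1 = 39 (n_1 = 4)
R_2 = 33.5 (n_2 = 5)
R_3 = 39 (n_3 = 4)
R_4 = 41.5 (n_4 = 4)
Step 3: H = 12/(N(N+1)) * sum(R_i^2/n_i) - 3(N+1)
     = 12/(17*18) * (39^2/4 + 33.5^2/5 + 39^2/4 + 41.5^2/4) - 3*18
     = 0.039216 * 1415.51 - 54
     = 1.510294.
Step 4: Ties present; correction factor C = 1 - 30/(17^3 - 17) = 0.993873. Corrected H = 1.510294 / 0.993873 = 1.519605.
Step 5: Under H0, H ~ chi^2(3); p-value = 0.677753.
Step 6: alpha = 0.05. fail to reject H0.

H = 1.5196, df = 3, p = 0.677753, fail to reject H0.


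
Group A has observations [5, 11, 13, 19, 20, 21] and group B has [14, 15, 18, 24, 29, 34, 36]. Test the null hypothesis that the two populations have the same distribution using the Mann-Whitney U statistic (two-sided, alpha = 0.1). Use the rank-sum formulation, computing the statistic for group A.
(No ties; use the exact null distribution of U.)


Step 1: Combine and sort all 13 observations; assign midranks.
sorted (value, group): (5,X), (11,X), (13,X), (14,Y), (15,Y), (18,Y), (19,X), (20,X), (21,X), (24,Y), (29,Y), (34,Y), (36,Y)
ranks: 5->1, 11->2, 13->3, 14->4, 15->5, 18->6, 19->7, 20->8, 21->9, 24->10, 29->11, 34->12, 36->13
Step 2: Rank sum for X: R1 = 1 + 2 + 3 + 7 + 8 + 9 = 30.
Step 3: U_X = R1 - n1(n1+1)/2 = 30 - 6*7/2 = 30 - 21 = 9.
       U_Y = n1*n2 - U_X = 42 - 9 = 33.
Step 4: No ties, so the exact null distribution of U (based on enumerating the C(13,6) = 1716 equally likely rank assignments) gives the two-sided p-value.
Step 5: p-value = 0.101399; compare to alpha = 0.1. fail to reject H0.

U_X = 9, p = 0.101399, fail to reject H0 at alpha = 0.1.


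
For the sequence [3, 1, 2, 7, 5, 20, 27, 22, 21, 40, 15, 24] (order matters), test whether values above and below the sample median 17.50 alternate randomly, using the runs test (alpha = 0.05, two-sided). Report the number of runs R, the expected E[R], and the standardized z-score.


Step 1: Compute median = 17.50; label A = above, B = below.
Labels in order: BBBBBAAAAABA  (n_A = 6, n_B = 6)
Step 2: Count runs R = 4.
Step 3: Under H0 (random ordering), E[R] = 2*n_A*n_B/(n_A+n_B) + 1 = 2*6*6/12 + 1 = 7.0000.
        Var[R] = 2*n_A*n_B*(2*n_A*n_B - n_A - n_B) / ((n_A+n_B)^2 * (n_A+n_B-1)) = 4320/1584 = 2.7273.
        SD[R] = 1.6514.
Step 4: Continuity-corrected z = (R + 0.5 - E[R]) / SD[R] = (4 + 0.5 - 7.0000) / 1.6514 = -1.5138.
Step 5: Two-sided p-value via normal approximation = 2*(1 - Phi(|z|)) = 0.130070.
Step 6: alpha = 0.05. fail to reject H0.

R = 4, z = -1.5138, p = 0.130070, fail to reject H0.


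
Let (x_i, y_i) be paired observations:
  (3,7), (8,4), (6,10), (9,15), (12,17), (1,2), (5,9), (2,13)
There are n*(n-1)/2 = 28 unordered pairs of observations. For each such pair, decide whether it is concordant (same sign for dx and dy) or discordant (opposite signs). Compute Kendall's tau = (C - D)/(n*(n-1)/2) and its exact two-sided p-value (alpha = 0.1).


Step 1: Enumerate the 28 unordered pairs (i,j) with i<j and classify each by sign(x_j-x_i) * sign(y_j-y_i).
  (1,2):dx=+5,dy=-3->D; (1,3):dx=+3,dy=+3->C; (1,4):dx=+6,dy=+8->C; (1,5):dx=+9,dy=+10->C
  (1,6):dx=-2,dy=-5->C; (1,7):dx=+2,dy=+2->C; (1,8):dx=-1,dy=+6->D; (2,3):dx=-2,dy=+6->D
  (2,4):dx=+1,dy=+11->C; (2,5):dx=+4,dy=+13->C; (2,6):dx=-7,dy=-2->C; (2,7):dx=-3,dy=+5->D
  (2,8):dx=-6,dy=+9->D; (3,4):dx=+3,dy=+5->C; (3,5):dx=+6,dy=+7->C; (3,6):dx=-5,dy=-8->C
  (3,7):dx=-1,dy=-1->C; (3,8):dx=-4,dy=+3->D; (4,5):dx=+3,dy=+2->C; (4,6):dx=-8,dy=-13->C
  (4,7):dx=-4,dy=-6->C; (4,8):dx=-7,dy=-2->C; (5,6):dx=-11,dy=-15->C; (5,7):dx=-7,dy=-8->C
  (5,8):dx=-10,dy=-4->C; (6,7):dx=+4,dy=+7->C; (6,8):dx=+1,dy=+11->C; (7,8):dx=-3,dy=+4->D
Step 2: C = 21, D = 7, total pairs = 28.
Step 3: tau = (C - D)/(n(n-1)/2) = (21 - 7)/28 = 0.500000.
Step 4: Exact two-sided p-value (enumerate n! = 40320 permutations of y under H0): p = 0.108681.
Step 5: alpha = 0.1. fail to reject H0.

tau_b = 0.5000 (C=21, D=7), p = 0.108681, fail to reject H0.


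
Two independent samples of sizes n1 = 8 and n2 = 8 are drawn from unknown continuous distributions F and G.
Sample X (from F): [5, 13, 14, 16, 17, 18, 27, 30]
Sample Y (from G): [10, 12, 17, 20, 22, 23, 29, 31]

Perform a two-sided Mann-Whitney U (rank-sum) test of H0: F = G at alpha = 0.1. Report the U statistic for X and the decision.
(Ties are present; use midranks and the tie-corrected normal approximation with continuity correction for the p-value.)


Step 1: Combine and sort all 16 observations; assign midranks.
sorted (value, group): (5,X), (10,Y), (12,Y), (13,X), (14,X), (16,X), (17,X), (17,Y), (18,X), (20,Y), (22,Y), (23,Y), (27,X), (29,Y), (30,X), (31,Y)
ranks: 5->1, 10->2, 12->3, 13->4, 14->5, 16->6, 17->7.5, 17->7.5, 18->9, 20->10, 22->11, 23->12, 27->13, 29->14, 30->15, 31->16
Step 2: Rank sum for X: R1 = 1 + 4 + 5 + 6 + 7.5 + 9 + 13 + 15 = 60.5.
Step 3: U_X = R1 - n1(n1+1)/2 = 60.5 - 8*9/2 = 60.5 - 36 = 24.5.
       U_Y = n1*n2 - U_X = 64 - 24.5 = 39.5.
Step 4: Ties are present, so use the tie-corrected normal approximation (with continuity correction) for the p-value.
Step 5: p-value = 0.461920; compare to alpha = 0.1. fail to reject H0.

U_X = 24.5, p = 0.461920, fail to reject H0 at alpha = 0.1.


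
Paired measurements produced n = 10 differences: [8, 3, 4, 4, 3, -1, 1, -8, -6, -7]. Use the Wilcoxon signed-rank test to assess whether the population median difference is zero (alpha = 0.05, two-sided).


Step 1: Drop any zero differences (none here) and take |d_i|.
|d| = [8, 3, 4, 4, 3, 1, 1, 8, 6, 7]
Step 2: Midrank |d_i| (ties get averaged ranks).
ranks: |8|->9.5, |3|->3.5, |4|->5.5, |4|->5.5, |3|->3.5, |1|->1.5, |1|->1.5, |8|->9.5, |6|->7, |7|->8
Step 3: Attach original signs; sum ranks with positive sign and with negative sign.
W+ = 9.5 + 3.5 + 5.5 + 5.5 + 3.5 + 1.5 = 29
W- = 1.5 + 9.5 + 7 + 8 = 26
(Check: W+ + W- = 55 should equal n(n+1)/2 = 55.)
Step 4: Test statistic W = min(W+, W-) = 26.
Step 5: Ties in |d|, so use the tie-corrected normal approximation.
        E[W] = n(n+1)/4 = 10*11/4 = 27.5.
        Tie groups: |d|=1 (t=2), |d|=3 (t=2), |d|=4 (t=2), |d|=8 (t=2); sum(t^3 - t) = 24.
        Var[W] = n(n+1)(2n+1)/24 - sum(t^3-t)/48 = 2310/24 - 24/48 = 95.75.
        z = (W - E[W]) / sqrt(Var[W]) = (26 - 27.5) / 9.7852 = -0.1533.
        Two-sided p = 2*Phi(z) = 0.878167.
Step 6: alpha = 0.05. fail to reject H0.

W+ = 29, W- = 26, W = min = 26, p = 0.878167, fail to reject H0.


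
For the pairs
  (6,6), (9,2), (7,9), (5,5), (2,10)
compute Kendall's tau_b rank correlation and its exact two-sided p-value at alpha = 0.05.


Step 1: Enumerate the 10 unordered pairs (i,j) with i<j and classify each by sign(x_j-x_i) * sign(y_j-y_i).
  (1,2):dx=+3,dy=-4->D; (1,3):dx=+1,dy=+3->C; (1,4):dx=-1,dy=-1->C; (1,5):dx=-4,dy=+4->D
  (2,3):dx=-2,dy=+7->D; (2,4):dx=-4,dy=+3->D; (2,5):dx=-7,dy=+8->D; (3,4):dx=-2,dy=-4->C
  (3,5):dx=-5,dy=+1->D; (4,5):dx=-3,dy=+5->D
Step 2: C = 3, D = 7, total pairs = 10.
Step 3: tau = (C - D)/(n(n-1)/2) = (3 - 7)/10 = -0.400000.
Step 4: Exact two-sided p-value (enumerate n! = 120 permutations of y under H0): p = 0.483333.
Step 5: alpha = 0.05. fail to reject H0.

tau_b = -0.4000 (C=3, D=7), p = 0.483333, fail to reject H0.


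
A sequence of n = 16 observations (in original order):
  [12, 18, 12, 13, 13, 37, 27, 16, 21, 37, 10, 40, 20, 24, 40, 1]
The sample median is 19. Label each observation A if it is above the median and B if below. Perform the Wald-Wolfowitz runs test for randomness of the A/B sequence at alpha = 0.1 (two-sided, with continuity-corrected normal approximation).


Step 1: Compute median = 19; label A = above, B = below.
Labels in order: BBBBBAABAABAAAAB  (n_A = 8, n_B = 8)
Step 2: Count runs R = 7.
Step 3: Under H0 (random ordering), E[R] = 2*n_A*n_B/(n_A+n_B) + 1 = 2*8*8/16 + 1 = 9.0000.
        Var[R] = 2*n_A*n_B*(2*n_A*n_B - n_A - n_B) / ((n_A+n_B)^2 * (n_A+n_B-1)) = 14336/3840 = 3.7333.
        SD[R] = 1.9322.
Step 4: Continuity-corrected z = (R + 0.5 - E[R]) / SD[R] = (7 + 0.5 - 9.0000) / 1.9322 = -0.7763.
Step 5: Two-sided p-value via normal approximation = 2*(1 - Phi(|z|)) = 0.437558.
Step 6: alpha = 0.1. fail to reject H0.

R = 7, z = -0.7763, p = 0.437558, fail to reject H0.


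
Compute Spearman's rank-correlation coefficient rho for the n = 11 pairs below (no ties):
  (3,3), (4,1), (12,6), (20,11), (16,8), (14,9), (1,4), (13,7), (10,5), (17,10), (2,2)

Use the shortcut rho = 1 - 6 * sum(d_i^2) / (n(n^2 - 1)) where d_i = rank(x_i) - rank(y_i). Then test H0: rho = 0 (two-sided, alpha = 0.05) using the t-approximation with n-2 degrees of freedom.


Step 1: Rank x and y separately (midranks; no ties here).
rank(x): 3->3, 4->4, 12->6, 20->11, 16->9, 14->8, 1->1, 13->7, 10->5, 17->10, 2->2
rank(y): 3->3, 1->1, 6->6, 11->11, 8->8, 9->9, 4->4, 7->7, 5->5, 10->10, 2->2
Step 2: d_i = R_x(i) - R_y(i); compute d_i^2.
  (3-3)^2=0, (4-1)^2=9, (6-6)^2=0, (11-11)^2=0, (9-8)^2=1, (8-9)^2=1, (1-4)^2=9, (7-7)^2=0, (5-5)^2=0, (10-10)^2=0, (2-2)^2=0
sum(d^2) = 20.
Step 3: rho = 1 - 6*20 / (11*(11^2 - 1)) = 1 - 120/1320 = 0.909091.
Step 4: Under H0, t = rho * sqrt((n-2)/(1-rho^2)) = 6.5465 ~ t(9).
Step 5: Two-sided p-value from the t-distribution with 9 df = 0.000106.
Step 6: alpha = 0.05. reject H0.

rho = 0.9091, p = 0.000106, reject H0 at alpha = 0.05.


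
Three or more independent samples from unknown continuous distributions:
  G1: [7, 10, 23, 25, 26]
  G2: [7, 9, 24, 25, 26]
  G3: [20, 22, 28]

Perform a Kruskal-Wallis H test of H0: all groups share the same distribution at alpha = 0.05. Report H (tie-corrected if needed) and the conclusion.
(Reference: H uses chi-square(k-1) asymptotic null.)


Step 1: Combine all N = 13 observations and assign midranks.
sorted (value, group, rank): (7,G1,1.5), (7,G2,1.5), (9,G2,3), (10,G1,4), (20,G3,5), (22,G3,6), (23,G1,7), (24,G2,8), (25,G1,9.5), (25,G2,9.5), (26,G1,11.5), (26,G2,11.5), (28,G3,13)
Step 2: Sum ranks within each group.
R_1 = 33.5 (n_1 = 5)
R_2 = 33.5 (n_2 = 5)
R_3 = 24 (n_3 = 3)
Step 3: H = 12/(N(N+1)) * sum(R_i^2/n_i) - 3(N+1)
     = 12/(13*14) * (33.5^2/5 + 33.5^2/5 + 24^2/3) - 3*14
     = 0.065934 * 640.9 - 42
     = 0.257143.
Step 4: Ties present; correction factor C = 1 - 18/(13^3 - 13) = 0.991758. Corrected H = 0.257143 / 0.991758 = 0.259280.
Step 5: Under H0, H ~ chi^2(2); p-value = 0.878412.
Step 6: alpha = 0.05. fail to reject H0.

H = 0.2593, df = 2, p = 0.878412, fail to reject H0.


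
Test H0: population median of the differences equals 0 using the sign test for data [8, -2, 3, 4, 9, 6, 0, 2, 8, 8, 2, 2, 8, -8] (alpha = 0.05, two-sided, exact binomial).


Step 1: Discard zero differences. Original n = 14; n_eff = number of nonzero differences = 13.
Nonzero differences (with sign): +8, -2, +3, +4, +9, +6, +2, +8, +8, +2, +2, +8, -8
Step 2: Count signs: positive = 11, negative = 2.
Step 3: Under H0: P(positive) = 0.5, so the number of positives S ~ Bin(13, 0.5).
Step 4: Two-sided exact p-value = sum of Bin(13,0.5) probabilities at or below the observed probability = 0.022461.
Step 5: alpha = 0.05. reject H0.

n_eff = 13, pos = 11, neg = 2, p = 0.022461, reject H0.


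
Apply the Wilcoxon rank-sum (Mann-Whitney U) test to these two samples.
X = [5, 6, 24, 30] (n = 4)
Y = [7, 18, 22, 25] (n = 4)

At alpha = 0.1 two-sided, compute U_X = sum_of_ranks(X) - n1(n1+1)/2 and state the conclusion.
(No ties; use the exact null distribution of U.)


Step 1: Combine and sort all 8 observations; assign midranks.
sorted (value, group): (5,X), (6,X), (7,Y), (18,Y), (22,Y), (24,X), (25,Y), (30,X)
ranks: 5->1, 6->2, 7->3, 18->4, 22->5, 24->6, 25->7, 30->8
Step 2: Rank sum for X: R1 = 1 + 2 + 6 + 8 = 17.
Step 3: U_X = R1 - n1(n1+1)/2 = 17 - 4*5/2 = 17 - 10 = 7.
       U_Y = n1*n2 - U_X = 16 - 7 = 9.
Step 4: No ties, so the exact null distribution of U (based on enumerating the C(8,4) = 70 equally likely rank assignments) gives the two-sided p-value.
Step 5: p-value = 0.885714; compare to alpha = 0.1. fail to reject H0.

U_X = 7, p = 0.885714, fail to reject H0 at alpha = 0.1.


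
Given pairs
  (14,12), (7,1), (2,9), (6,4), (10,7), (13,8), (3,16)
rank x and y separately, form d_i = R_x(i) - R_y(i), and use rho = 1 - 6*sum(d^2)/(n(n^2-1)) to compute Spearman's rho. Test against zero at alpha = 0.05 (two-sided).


Step 1: Rank x and y separately (midranks; no ties here).
rank(x): 14->7, 7->4, 2->1, 6->3, 10->5, 13->6, 3->2
rank(y): 12->6, 1->1, 9->5, 4->2, 7->3, 8->4, 16->7
Step 2: d_i = R_x(i) - R_y(i); compute d_i^2.
  (7-6)^2=1, (4-1)^2=9, (1-5)^2=16, (3-2)^2=1, (5-3)^2=4, (6-4)^2=4, (2-7)^2=25
sum(d^2) = 60.
Step 3: rho = 1 - 6*60 / (7*(7^2 - 1)) = 1 - 360/336 = -0.071429.
Step 4: Under H0, t = rho * sqrt((n-2)/(1-rho^2)) = -0.1601 ~ t(5).
Step 5: Two-sided p-value from the t-distribution with 5 df = 0.879048.
Step 6: alpha = 0.05. fail to reject H0.

rho = -0.0714, p = 0.879048, fail to reject H0 at alpha = 0.05.


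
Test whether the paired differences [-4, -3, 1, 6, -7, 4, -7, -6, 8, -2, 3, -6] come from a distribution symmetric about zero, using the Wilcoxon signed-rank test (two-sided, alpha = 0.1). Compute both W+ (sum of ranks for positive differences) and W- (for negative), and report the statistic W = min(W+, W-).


Step 1: Drop any zero differences (none here) and take |d_i|.
|d| = [4, 3, 1, 6, 7, 4, 7, 6, 8, 2, 3, 6]
Step 2: Midrank |d_i| (ties get averaged ranks).
ranks: |4|->5.5, |3|->3.5, |1|->1, |6|->8, |7|->10.5, |4|->5.5, |7|->10.5, |6|->8, |8|->12, |2|->2, |3|->3.5, |6|->8
Step 3: Attach original signs; sum ranks with positive sign and with negative sign.
W+ = 1 + 8 + 5.5 + 12 + 3.5 = 30
W- = 5.5 + 3.5 + 10.5 + 10.5 + 8 + 2 + 8 = 48
(Check: W+ + W- = 78 should equal n(n+1)/2 = 78.)
Step 4: Test statistic W = min(W+, W-) = 30.
Step 5: Ties in |d|, so use the tie-corrected normal approximation.
        E[W] = n(n+1)/4 = 12*13/4 = 39.
        Tie groups: |d|=3 (t=2), |d|=4 (t=2), |d|=6 (t=3), |d|=7 (t=2); sum(t^3 - t) = 42.
        Var[W] = n(n+1)(2n+1)/24 - sum(t^3-t)/48 = 3900/24 - 42/48 = 161.625.
        z = (W - E[W]) / sqrt(Var[W]) = (30 - 39) / 12.7132 = -0.7079.
        Two-sided p = 2*Phi(z) = 0.478991.
Step 6: alpha = 0.1. fail to reject H0.

W+ = 30, W- = 48, W = min = 30, p = 0.478991, fail to reject H0.


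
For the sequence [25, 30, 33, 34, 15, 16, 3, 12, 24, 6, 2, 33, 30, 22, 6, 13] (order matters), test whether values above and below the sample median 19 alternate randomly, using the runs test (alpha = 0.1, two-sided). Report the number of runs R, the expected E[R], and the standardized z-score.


Step 1: Compute median = 19; label A = above, B = below.
Labels in order: AAAABBBBABBAAABB  (n_A = 8, n_B = 8)
Step 2: Count runs R = 6.
Step 3: Under H0 (random ordering), E[R] = 2*n_A*n_B/(n_A+n_B) + 1 = 2*8*8/16 + 1 = 9.0000.
        Var[R] = 2*n_A*n_B*(2*n_A*n_B - n_A - n_B) / ((n_A+n_B)^2 * (n_A+n_B-1)) = 14336/3840 = 3.7333.
        SD[R] = 1.9322.
Step 4: Continuity-corrected z = (R + 0.5 - E[R]) / SD[R] = (6 + 0.5 - 9.0000) / 1.9322 = -1.2939.
Step 5: Two-sided p-value via normal approximation = 2*(1 - Phi(|z|)) = 0.195709.
Step 6: alpha = 0.1. fail to reject H0.

R = 6, z = -1.2939, p = 0.195709, fail to reject H0.


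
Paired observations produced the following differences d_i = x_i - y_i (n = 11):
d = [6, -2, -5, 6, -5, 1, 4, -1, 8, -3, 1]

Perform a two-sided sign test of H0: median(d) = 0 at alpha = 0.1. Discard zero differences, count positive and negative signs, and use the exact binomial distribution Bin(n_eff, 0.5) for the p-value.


Step 1: Discard zero differences. Original n = 11; n_eff = number of nonzero differences = 11.
Nonzero differences (with sign): +6, -2, -5, +6, -5, +1, +4, -1, +8, -3, +1
Step 2: Count signs: positive = 6, negative = 5.
Step 3: Under H0: P(positive) = 0.5, so the number of positives S ~ Bin(11, 0.5).
Step 4: Two-sided exact p-value = sum of Bin(11,0.5) probabilities at or below the observed probability = 1.000000.
Step 5: alpha = 0.1. fail to reject H0.

n_eff = 11, pos = 6, neg = 5, p = 1.000000, fail to reject H0.


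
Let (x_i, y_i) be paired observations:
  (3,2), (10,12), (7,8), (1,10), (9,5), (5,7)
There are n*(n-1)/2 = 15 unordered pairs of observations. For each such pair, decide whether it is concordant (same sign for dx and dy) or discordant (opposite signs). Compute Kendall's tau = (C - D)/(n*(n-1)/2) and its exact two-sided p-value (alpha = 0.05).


Step 1: Enumerate the 15 unordered pairs (i,j) with i<j and classify each by sign(x_j-x_i) * sign(y_j-y_i).
  (1,2):dx=+7,dy=+10->C; (1,3):dx=+4,dy=+6->C; (1,4):dx=-2,dy=+8->D; (1,5):dx=+6,dy=+3->C
  (1,6):dx=+2,dy=+5->C; (2,3):dx=-3,dy=-4->C; (2,4):dx=-9,dy=-2->C; (2,5):dx=-1,dy=-7->C
  (2,6):dx=-5,dy=-5->C; (3,4):dx=-6,dy=+2->D; (3,5):dx=+2,dy=-3->D; (3,6):dx=-2,dy=-1->C
  (4,5):dx=+8,dy=-5->D; (4,6):dx=+4,dy=-3->D; (5,6):dx=-4,dy=+2->D
Step 2: C = 9, D = 6, total pairs = 15.
Step 3: tau = (C - D)/(n(n-1)/2) = (9 - 6)/15 = 0.200000.
Step 4: Exact two-sided p-value (enumerate n! = 720 permutations of y under H0): p = 0.719444.
Step 5: alpha = 0.05. fail to reject H0.

tau_b = 0.2000 (C=9, D=6), p = 0.719444, fail to reject H0.


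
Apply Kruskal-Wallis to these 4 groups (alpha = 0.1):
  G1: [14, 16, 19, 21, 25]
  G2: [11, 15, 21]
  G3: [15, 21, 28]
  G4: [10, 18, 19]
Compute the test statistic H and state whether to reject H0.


Step 1: Combine all N = 14 observations and assign midranks.
sorted (value, group, rank): (10,G4,1), (11,G2,2), (14,G1,3), (15,G2,4.5), (15,G3,4.5), (16,G1,6), (18,G4,7), (19,G1,8.5), (19,G4,8.5), (21,G1,11), (21,G2,11), (21,G3,11), (25,G1,13), (28,G3,14)
Step 2: Sum ranks within each group.
R_1 = 41.5 (n_1 = 5)
R_2 = 17.5 (n_2 = 3)
R_3 = 29.5 (n_3 = 3)
R_4 = 16.5 (n_4 = 3)
Step 3: H = 12/(N(N+1)) * sum(R_i^2/n_i) - 3(N+1)
     = 12/(14*15) * (41.5^2/5 + 17.5^2/3 + 29.5^2/3 + 16.5^2/3) - 3*15
     = 0.057143 * 827.367 - 45
     = 2.278095.
Step 4: Ties present; correction factor C = 1 - 36/(14^3 - 14) = 0.986813. Corrected H = 2.278095 / 0.986813 = 2.308537.
Step 5: Under H0, H ~ chi^2(3); p-value = 0.510887.
Step 6: alpha = 0.1. fail to reject H0.

H = 2.3085, df = 3, p = 0.510887, fail to reject H0.


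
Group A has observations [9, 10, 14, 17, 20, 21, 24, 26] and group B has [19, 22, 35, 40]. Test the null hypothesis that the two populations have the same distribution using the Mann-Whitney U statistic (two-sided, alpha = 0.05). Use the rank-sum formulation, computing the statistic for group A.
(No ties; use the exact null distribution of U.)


Step 1: Combine and sort all 12 observations; assign midranks.
sorted (value, group): (9,X), (10,X), (14,X), (17,X), (19,Y), (20,X), (21,X), (22,Y), (24,X), (26,X), (35,Y), (40,Y)
ranks: 9->1, 10->2, 14->3, 17->4, 19->5, 20->6, 21->7, 22->8, 24->9, 26->10, 35->11, 40->12
Step 2: Rank sum for X: R1 = 1 + 2 + 3 + 4 + 6 + 7 + 9 + 10 = 42.
Step 3: U_X = R1 - n1(n1+1)/2 = 42 - 8*9/2 = 42 - 36 = 6.
       U_Y = n1*n2 - U_X = 32 - 6 = 26.
Step 4: No ties, so the exact null distribution of U (based on enumerating the C(12,8) = 495 equally likely rank assignments) gives the two-sided p-value.
Step 5: p-value = 0.109091; compare to alpha = 0.05. fail to reject H0.

U_X = 6, p = 0.109091, fail to reject H0 at alpha = 0.05.


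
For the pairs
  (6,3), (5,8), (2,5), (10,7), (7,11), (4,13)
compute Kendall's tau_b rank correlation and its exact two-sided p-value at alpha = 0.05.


Step 1: Enumerate the 15 unordered pairs (i,j) with i<j and classify each by sign(x_j-x_i) * sign(y_j-y_i).
  (1,2):dx=-1,dy=+5->D; (1,3):dx=-4,dy=+2->D; (1,4):dx=+4,dy=+4->C; (1,5):dx=+1,dy=+8->C
  (1,6):dx=-2,dy=+10->D; (2,3):dx=-3,dy=-3->C; (2,4):dx=+5,dy=-1->D; (2,5):dx=+2,dy=+3->C
  (2,6):dx=-1,dy=+5->D; (3,4):dx=+8,dy=+2->C; (3,5):dx=+5,dy=+6->C; (3,6):dx=+2,dy=+8->C
  (4,5):dx=-3,dy=+4->D; (4,6):dx=-6,dy=+6->D; (5,6):dx=-3,dy=+2->D
Step 2: C = 7, D = 8, total pairs = 15.
Step 3: tau = (C - D)/(n(n-1)/2) = (7 - 8)/15 = -0.066667.
Step 4: Exact two-sided p-value (enumerate n! = 720 permutations of y under H0): p = 1.000000.
Step 5: alpha = 0.05. fail to reject H0.

tau_b = -0.0667 (C=7, D=8), p = 1.000000, fail to reject H0.


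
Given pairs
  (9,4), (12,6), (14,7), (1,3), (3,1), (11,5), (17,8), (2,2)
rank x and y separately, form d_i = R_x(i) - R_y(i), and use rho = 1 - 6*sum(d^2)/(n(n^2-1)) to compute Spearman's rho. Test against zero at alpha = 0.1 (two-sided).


Step 1: Rank x and y separately (midranks; no ties here).
rank(x): 9->4, 12->6, 14->7, 1->1, 3->3, 11->5, 17->8, 2->2
rank(y): 4->4, 6->6, 7->7, 3->3, 1->1, 5->5, 8->8, 2->2
Step 2: d_i = R_x(i) - R_y(i); compute d_i^2.
  (4-4)^2=0, (6-6)^2=0, (7-7)^2=0, (1-3)^2=4, (3-1)^2=4, (5-5)^2=0, (8-8)^2=0, (2-2)^2=0
sum(d^2) = 8.
Step 3: rho = 1 - 6*8 / (8*(8^2 - 1)) = 1 - 48/504 = 0.904762.
Step 4: Under H0, t = rho * sqrt((n-2)/(1-rho^2)) = 5.2034 ~ t(6).
Step 5: Two-sided p-value from the t-distribution with 6 df = 0.002008.
Step 6: alpha = 0.1. reject H0.

rho = 0.9048, p = 0.002008, reject H0 at alpha = 0.1.


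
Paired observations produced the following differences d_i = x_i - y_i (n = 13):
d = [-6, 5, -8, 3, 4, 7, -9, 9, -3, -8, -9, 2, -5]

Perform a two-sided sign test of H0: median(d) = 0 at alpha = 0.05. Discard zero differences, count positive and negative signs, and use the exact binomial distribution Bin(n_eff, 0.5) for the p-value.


Step 1: Discard zero differences. Original n = 13; n_eff = number of nonzero differences = 13.
Nonzero differences (with sign): -6, +5, -8, +3, +4, +7, -9, +9, -3, -8, -9, +2, -5
Step 2: Count signs: positive = 6, negative = 7.
Step 3: Under H0: P(positive) = 0.5, so the number of positives S ~ Bin(13, 0.5).
Step 4: Two-sided exact p-value = sum of Bin(13,0.5) probabilities at or below the observed probability = 1.000000.
Step 5: alpha = 0.05. fail to reject H0.

n_eff = 13, pos = 6, neg = 7, p = 1.000000, fail to reject H0.


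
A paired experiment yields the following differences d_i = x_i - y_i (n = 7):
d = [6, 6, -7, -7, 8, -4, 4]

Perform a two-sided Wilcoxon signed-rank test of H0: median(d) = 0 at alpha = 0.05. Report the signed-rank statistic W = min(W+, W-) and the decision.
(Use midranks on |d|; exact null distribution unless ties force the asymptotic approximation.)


Step 1: Drop any zero differences (none here) and take |d_i|.
|d| = [6, 6, 7, 7, 8, 4, 4]
Step 2: Midrank |d_i| (ties get averaged ranks).
ranks: |6|->3.5, |6|->3.5, |7|->5.5, |7|->5.5, |8|->7, |4|->1.5, |4|->1.5
Step 3: Attach original signs; sum ranks with positive sign and with negative sign.
W+ = 3.5 + 3.5 + 7 + 1.5 = 15.5
W- = 5.5 + 5.5 + 1.5 = 12.5
(Check: W+ + W- = 28 should equal n(n+1)/2 = 28.)
Step 4: Test statistic W = min(W+, W-) = 12.5.
Step 5: Ties in |d|, so use the tie-corrected normal approximation.
        E[W] = n(n+1)/4 = 7*8/4 = 14.
        Tie groups: |d|=4 (t=2), |d|=6 (t=2), |d|=7 (t=2); sum(t^3 - t) = 18.
        Var[W] = n(n+1)(2n+1)/24 - sum(t^3-t)/48 = 840/24 - 18/48 = 34.625.
        z = (W - E[W]) / sqrt(Var[W]) = (12.5 - 14) / 5.8843 = -0.2549.
        Two-sided p = 2*Phi(z) = 0.798788.
Step 6: alpha = 0.05. fail to reject H0.

W+ = 15.5, W- = 12.5, W = min = 12.5, p = 0.798788, fail to reject H0.


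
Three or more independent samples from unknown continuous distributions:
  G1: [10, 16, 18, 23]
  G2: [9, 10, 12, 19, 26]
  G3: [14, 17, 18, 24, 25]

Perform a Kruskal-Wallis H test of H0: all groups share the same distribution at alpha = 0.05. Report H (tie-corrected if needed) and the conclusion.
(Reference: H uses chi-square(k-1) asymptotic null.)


Step 1: Combine all N = 14 observations and assign midranks.
sorted (value, group, rank): (9,G2,1), (10,G1,2.5), (10,G2,2.5), (12,G2,4), (14,G3,5), (16,G1,6), (17,G3,7), (18,G1,8.5), (18,G3,8.5), (19,G2,10), (23,G1,11), (24,G3,12), (25,G3,13), (26,G2,14)
Step 2: Sum ranks within each group.
R_1 = 28 (n_1 = 4)
R_2 = 31.5 (n_2 = 5)
R_3 = 45.5 (n_3 = 5)
Step 3: H = 12/(N(N+1)) * sum(R_i^2/n_i) - 3(N+1)
     = 12/(14*15) * (28^2/4 + 31.5^2/5 + 45.5^2/5) - 3*15
     = 0.057143 * 808.5 - 45
     = 1.200000.
Step 4: Ties present; correction factor C = 1 - 12/(14^3 - 14) = 0.995604. Corrected H = 1.200000 / 0.995604 = 1.205298.
Step 5: Under H0, H ~ chi^2(2); p-value = 0.547360.
Step 6: alpha = 0.05. fail to reject H0.

H = 1.2053, df = 2, p = 0.547360, fail to reject H0.


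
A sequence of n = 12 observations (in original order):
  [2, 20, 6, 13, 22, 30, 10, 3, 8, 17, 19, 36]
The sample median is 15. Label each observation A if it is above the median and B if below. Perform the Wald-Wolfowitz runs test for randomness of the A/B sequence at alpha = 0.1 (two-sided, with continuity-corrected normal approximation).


Step 1: Compute median = 15; label A = above, B = below.
Labels in order: BABBAABBBAAA  (n_A = 6, n_B = 6)
Step 2: Count runs R = 6.
Step 3: Under H0 (random ordering), E[R] = 2*n_A*n_B/(n_A+n_B) + 1 = 2*6*6/12 + 1 = 7.0000.
        Var[R] = 2*n_A*n_B*(2*n_A*n_B - n_A - n_B) / ((n_A+n_B)^2 * (n_A+n_B-1)) = 4320/1584 = 2.7273.
        SD[R] = 1.6514.
Step 4: Continuity-corrected z = (R + 0.5 - E[R]) / SD[R] = (6 + 0.5 - 7.0000) / 1.6514 = -0.3028.
Step 5: Two-sided p-value via normal approximation = 2*(1 - Phi(|z|)) = 0.762069.
Step 6: alpha = 0.1. fail to reject H0.

R = 6, z = -0.3028, p = 0.762069, fail to reject H0.


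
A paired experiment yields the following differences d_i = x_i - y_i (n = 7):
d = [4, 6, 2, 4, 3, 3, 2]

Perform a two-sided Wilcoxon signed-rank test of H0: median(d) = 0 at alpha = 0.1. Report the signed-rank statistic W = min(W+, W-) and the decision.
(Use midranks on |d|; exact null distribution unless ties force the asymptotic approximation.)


Step 1: Drop any zero differences (none here) and take |d_i|.
|d| = [4, 6, 2, 4, 3, 3, 2]
Step 2: Midrank |d_i| (ties get averaged ranks).
ranks: |4|->5.5, |6|->7, |2|->1.5, |4|->5.5, |3|->3.5, |3|->3.5, |2|->1.5
Step 3: Attach original signs; sum ranks with positive sign and with negative sign.
W+ = 5.5 + 7 + 1.5 + 5.5 + 3.5 + 3.5 + 1.5 = 28
W- = 0 = 0
(Check: W+ + W- = 28 should equal n(n+1)/2 = 28.)
Step 4: Test statistic W = min(W+, W-) = 0.
Step 5: Ties in |d|, so use the tie-corrected normal approximation.
        E[W] = n(n+1)/4 = 7*8/4 = 14.
        Tie groups: |d|=2 (t=2), |d|=3 (t=2), |d|=4 (t=2); sum(t^3 - t) = 18.
        Var[W] = n(n+1)(2n+1)/24 - sum(t^3-t)/48 = 840/24 - 18/48 = 34.625.
        z = (W - E[W]) / sqrt(Var[W]) = (0 - 14) / 5.8843 = -2.3792.
        Two-sided p = 2*Phi(z) = 0.017350.
Step 6: alpha = 0.1. reject H0.

W+ = 28, W- = 0, W = min = 0, p = 0.017350, reject H0.


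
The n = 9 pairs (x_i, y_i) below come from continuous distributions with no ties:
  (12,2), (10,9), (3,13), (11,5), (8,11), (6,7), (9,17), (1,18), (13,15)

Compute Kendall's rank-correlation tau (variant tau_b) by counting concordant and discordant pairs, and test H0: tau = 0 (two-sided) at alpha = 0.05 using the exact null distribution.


Step 1: Enumerate the 36 unordered pairs (i,j) with i<j and classify each by sign(x_j-x_i) * sign(y_j-y_i).
  (1,2):dx=-2,dy=+7->D; (1,3):dx=-9,dy=+11->D; (1,4):dx=-1,dy=+3->D; (1,5):dx=-4,dy=+9->D
  (1,6):dx=-6,dy=+5->D; (1,7):dx=-3,dy=+15->D; (1,8):dx=-11,dy=+16->D; (1,9):dx=+1,dy=+13->C
  (2,3):dx=-7,dy=+4->D; (2,4):dx=+1,dy=-4->D; (2,5):dx=-2,dy=+2->D; (2,6):dx=-4,dy=-2->C
  (2,7):dx=-1,dy=+8->D; (2,8):dx=-9,dy=+9->D; (2,9):dx=+3,dy=+6->C; (3,4):dx=+8,dy=-8->D
  (3,5):dx=+5,dy=-2->D; (3,6):dx=+3,dy=-6->D; (3,7):dx=+6,dy=+4->C; (3,8):dx=-2,dy=+5->D
  (3,9):dx=+10,dy=+2->C; (4,5):dx=-3,dy=+6->D; (4,6):dx=-5,dy=+2->D; (4,7):dx=-2,dy=+12->D
  (4,8):dx=-10,dy=+13->D; (4,9):dx=+2,dy=+10->C; (5,6):dx=-2,dy=-4->C; (5,7):dx=+1,dy=+6->C
  (5,8):dx=-7,dy=+7->D; (5,9):dx=+5,dy=+4->C; (6,7):dx=+3,dy=+10->C; (6,8):dx=-5,dy=+11->D
  (6,9):dx=+7,dy=+8->C; (7,8):dx=-8,dy=+1->D; (7,9):dx=+4,dy=-2->D; (8,9):dx=+12,dy=-3->D
Step 2: C = 11, D = 25, total pairs = 36.
Step 3: tau = (C - D)/(n(n-1)/2) = (11 - 25)/36 = -0.388889.
Step 4: Exact two-sided p-value (enumerate n! = 362880 permutations of y under H0): p = 0.180181.
Step 5: alpha = 0.05. fail to reject H0.

tau_b = -0.3889 (C=11, D=25), p = 0.180181, fail to reject H0.


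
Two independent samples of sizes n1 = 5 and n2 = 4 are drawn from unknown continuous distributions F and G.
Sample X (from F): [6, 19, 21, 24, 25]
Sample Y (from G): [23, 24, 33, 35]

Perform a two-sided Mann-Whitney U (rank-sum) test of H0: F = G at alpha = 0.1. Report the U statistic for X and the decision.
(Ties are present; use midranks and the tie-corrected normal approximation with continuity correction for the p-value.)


Step 1: Combine and sort all 9 observations; assign midranks.
sorted (value, group): (6,X), (19,X), (21,X), (23,Y), (24,X), (24,Y), (25,X), (33,Y), (35,Y)
ranks: 6->1, 19->2, 21->3, 23->4, 24->5.5, 24->5.5, 25->7, 33->8, 35->9
Step 2: Rank sum for X: R1 = 1 + 2 + 3 + 5.5 + 7 = 18.5.
Step 3: U_X = R1 - n1(n1+1)/2 = 18.5 - 5*6/2 = 18.5 - 15 = 3.5.
       U_Y = n1*n2 - U_X = 20 - 3.5 = 16.5.
Step 4: Ties are present, so use the tie-corrected normal approximation (with continuity correction) for the p-value.
Step 5: p-value = 0.139983; compare to alpha = 0.1. fail to reject H0.

U_X = 3.5, p = 0.139983, fail to reject H0 at alpha = 0.1.


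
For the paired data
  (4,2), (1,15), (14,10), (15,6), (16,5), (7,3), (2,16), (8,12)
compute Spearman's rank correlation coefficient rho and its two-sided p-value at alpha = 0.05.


Step 1: Rank x and y separately (midranks; no ties here).
rank(x): 4->3, 1->1, 14->6, 15->7, 16->8, 7->4, 2->2, 8->5
rank(y): 2->1, 15->7, 10->5, 6->4, 5->3, 3->2, 16->8, 12->6
Step 2: d_i = R_x(i) - R_y(i); compute d_i^2.
  (3-1)^2=4, (1-7)^2=36, (6-5)^2=1, (7-4)^2=9, (8-3)^2=25, (4-2)^2=4, (2-8)^2=36, (5-6)^2=1
sum(d^2) = 116.
Step 3: rho = 1 - 6*116 / (8*(8^2 - 1)) = 1 - 696/504 = -0.380952.
Step 4: Under H0, t = rho * sqrt((n-2)/(1-rho^2)) = -1.0092 ~ t(6).
Step 5: Two-sided p-value from the t-distribution with 6 df = 0.351813.
Step 6: alpha = 0.05. fail to reject H0.

rho = -0.3810, p = 0.351813, fail to reject H0 at alpha = 0.05.


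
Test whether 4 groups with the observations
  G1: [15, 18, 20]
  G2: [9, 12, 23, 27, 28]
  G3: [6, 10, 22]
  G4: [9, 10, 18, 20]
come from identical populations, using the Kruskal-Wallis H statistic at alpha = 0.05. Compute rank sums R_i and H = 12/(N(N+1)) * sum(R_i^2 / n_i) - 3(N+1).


Step 1: Combine all N = 15 observations and assign midranks.
sorted (value, group, rank): (6,G3,1), (9,G2,2.5), (9,G4,2.5), (10,G3,4.5), (10,G4,4.5), (12,G2,6), (15,G1,7), (18,G1,8.5), (18,G4,8.5), (20,G1,10.5), (20,G4,10.5), (22,G3,12), (23,G2,13), (27,G2,14), (28,G2,15)
Step 2: Sum ranks within each group.
R_1 = 26 (n_1 = 3)
R_2 = 50.5 (n_2 = 5)
R_3 = 17.5 (n_3 = 3)
R_4 = 26 (n_4 = 4)
Step 3: H = 12/(N(N+1)) * sum(R_i^2/n_i) - 3(N+1)
     = 12/(15*16) * (26^2/3 + 50.5^2/5 + 17.5^2/3 + 26^2/4) - 3*16
     = 0.050000 * 1006.47 - 48
     = 2.323333.
Step 4: Ties present; correction factor C = 1 - 24/(15^3 - 15) = 0.992857. Corrected H = 2.323333 / 0.992857 = 2.340048.
Step 5: Under H0, H ~ chi^2(3); p-value = 0.504892.
Step 6: alpha = 0.05. fail to reject H0.

H = 2.3400, df = 3, p = 0.504892, fail to reject H0.


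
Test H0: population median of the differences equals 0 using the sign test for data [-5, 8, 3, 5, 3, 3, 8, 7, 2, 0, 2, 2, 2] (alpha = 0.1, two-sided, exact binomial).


Step 1: Discard zero differences. Original n = 13; n_eff = number of nonzero differences = 12.
Nonzero differences (with sign): -5, +8, +3, +5, +3, +3, +8, +7, +2, +2, +2, +2
Step 2: Count signs: positive = 11, negative = 1.
Step 3: Under H0: P(positive) = 0.5, so the number of positives S ~ Bin(12, 0.5).
Step 4: Two-sided exact p-value = sum of Bin(12,0.5) probabilities at or below the observed probability = 0.006348.
Step 5: alpha = 0.1. reject H0.

n_eff = 12, pos = 11, neg = 1, p = 0.006348, reject H0.


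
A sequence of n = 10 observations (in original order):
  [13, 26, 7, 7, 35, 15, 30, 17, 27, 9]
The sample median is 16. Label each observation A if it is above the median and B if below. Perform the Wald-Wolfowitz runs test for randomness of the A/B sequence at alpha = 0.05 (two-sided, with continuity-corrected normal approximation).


Step 1: Compute median = 16; label A = above, B = below.
Labels in order: BABBABAAAB  (n_A = 5, n_B = 5)
Step 2: Count runs R = 7.
Step 3: Under H0 (random ordering), E[R] = 2*n_A*n_B/(n_A+n_B) + 1 = 2*5*5/10 + 1 = 6.0000.
        Var[R] = 2*n_A*n_B*(2*n_A*n_B - n_A - n_B) / ((n_A+n_B)^2 * (n_A+n_B-1)) = 2000/900 = 2.2222.
        SD[R] = 1.4907.
Step 4: Continuity-corrected z = (R - 0.5 - E[R]) / SD[R] = (7 - 0.5 - 6.0000) / 1.4907 = 0.3354.
Step 5: Two-sided p-value via normal approximation = 2*(1 - Phi(|z|)) = 0.737316.
Step 6: alpha = 0.05. fail to reject H0.

R = 7, z = 0.3354, p = 0.737316, fail to reject H0.


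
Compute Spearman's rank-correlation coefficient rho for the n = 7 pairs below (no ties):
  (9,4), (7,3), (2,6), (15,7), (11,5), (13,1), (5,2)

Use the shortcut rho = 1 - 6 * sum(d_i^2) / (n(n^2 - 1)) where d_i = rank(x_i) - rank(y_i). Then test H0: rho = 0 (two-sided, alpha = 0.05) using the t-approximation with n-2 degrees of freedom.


Step 1: Rank x and y separately (midranks; no ties here).
rank(x): 9->4, 7->3, 2->1, 15->7, 11->5, 13->6, 5->2
rank(y): 4->4, 3->3, 6->6, 7->7, 5->5, 1->1, 2->2
Step 2: d_i = R_x(i) - R_y(i); compute d_i^2.
  (4-4)^2=0, (3-3)^2=0, (1-6)^2=25, (7-7)^2=0, (5-5)^2=0, (6-1)^2=25, (2-2)^2=0
sum(d^2) = 50.
Step 3: rho = 1 - 6*50 / (7*(7^2 - 1)) = 1 - 300/336 = 0.107143.
Step 4: Under H0, t = rho * sqrt((n-2)/(1-rho^2)) = 0.2410 ~ t(5).
Step 5: Two-sided p-value from the t-distribution with 5 df = 0.819151.
Step 6: alpha = 0.05. fail to reject H0.

rho = 0.1071, p = 0.819151, fail to reject H0 at alpha = 0.05.


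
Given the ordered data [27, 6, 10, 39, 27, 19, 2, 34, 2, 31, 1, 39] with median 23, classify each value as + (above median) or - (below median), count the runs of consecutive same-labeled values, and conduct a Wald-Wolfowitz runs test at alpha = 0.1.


Step 1: Compute median = 23; label A = above, B = below.
Labels in order: ABBAABBABABA  (n_A = 6, n_B = 6)
Step 2: Count runs R = 9.
Step 3: Under H0 (random ordering), E[R] = 2*n_A*n_B/(n_A+n_B) + 1 = 2*6*6/12 + 1 = 7.0000.
        Var[R] = 2*n_A*n_B*(2*n_A*n_B - n_A - n_B) / ((n_A+n_B)^2 * (n_A+n_B-1)) = 4320/1584 = 2.7273.
        SD[R] = 1.6514.
Step 4: Continuity-corrected z = (R - 0.5 - E[R]) / SD[R] = (9 - 0.5 - 7.0000) / 1.6514 = 0.9083.
Step 5: Two-sided p-value via normal approximation = 2*(1 - Phi(|z|)) = 0.363722.
Step 6: alpha = 0.1. fail to reject H0.

R = 9, z = 0.9083, p = 0.363722, fail to reject H0.


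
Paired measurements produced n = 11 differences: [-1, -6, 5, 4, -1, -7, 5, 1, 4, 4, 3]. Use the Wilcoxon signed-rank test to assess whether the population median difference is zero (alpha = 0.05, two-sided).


Step 1: Drop any zero differences (none here) and take |d_i|.
|d| = [1, 6, 5, 4, 1, 7, 5, 1, 4, 4, 3]
Step 2: Midrank |d_i| (ties get averaged ranks).
ranks: |1|->2, |6|->10, |5|->8.5, |4|->6, |1|->2, |7|->11, |5|->8.5, |1|->2, |4|->6, |4|->6, |3|->4
Step 3: Attach original signs; sum ranks with positive sign and with negative sign.
W+ = 8.5 + 6 + 8.5 + 2 + 6 + 6 + 4 = 41
W- = 2 + 10 + 2 + 11 = 25
(Check: W+ + W- = 66 should equal n(n+1)/2 = 66.)
Step 4: Test statistic W = min(W+, W-) = 25.
Step 5: Ties in |d|, so use the tie-corrected normal approximation.
        E[W] = n(n+1)/4 = 11*12/4 = 33.
        Tie groups: |d|=1 (t=3), |d|=4 (t=3), |d|=5 (t=2); sum(t^3 - t) = 54.
        Var[W] = n(n+1)(2n+1)/24 - sum(t^3-t)/48 = 3036/24 - 54/48 = 125.375.
        z = (W - E[W]) / sqrt(Var[W]) = (25 - 33) / 11.1971 = -0.7145.
        Two-sided p = 2*Phi(z) = 0.474936.
Step 6: alpha = 0.05. fail to reject H0.

W+ = 41, W- = 25, W = min = 25, p = 0.474936, fail to reject H0.


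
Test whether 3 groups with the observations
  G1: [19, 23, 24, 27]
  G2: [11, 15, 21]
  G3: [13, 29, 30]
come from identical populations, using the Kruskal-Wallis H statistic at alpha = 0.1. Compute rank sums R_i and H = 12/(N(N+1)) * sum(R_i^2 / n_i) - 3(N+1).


Step 1: Combine all N = 10 observations and assign midranks.
sorted (value, group, rank): (11,G2,1), (13,G3,2), (15,G2,3), (19,G1,4), (21,G2,5), (23,G1,6), (24,G1,7), (27,G1,8), (29,G3,9), (30,G3,10)
Step 2: Sum ranks within each group.
R_1 = 25 (n_1 = 4)
R_2 = 9 (n_2 = 3)
R_3 = 21 (n_3 = 3)
Step 3: H = 12/(N(N+1)) * sum(R_i^2/n_i) - 3(N+1)
     = 12/(10*11) * (25^2/4 + 9^2/3 + 21^2/3) - 3*11
     = 0.109091 * 330.25 - 33
     = 3.027273.
Step 4: No ties, so H is used without correction.
Step 5: Under H0, H ~ chi^2(2); p-value = 0.220108.
Step 6: alpha = 0.1. fail to reject H0.

H = 3.0273, df = 2, p = 0.220108, fail to reject H0.


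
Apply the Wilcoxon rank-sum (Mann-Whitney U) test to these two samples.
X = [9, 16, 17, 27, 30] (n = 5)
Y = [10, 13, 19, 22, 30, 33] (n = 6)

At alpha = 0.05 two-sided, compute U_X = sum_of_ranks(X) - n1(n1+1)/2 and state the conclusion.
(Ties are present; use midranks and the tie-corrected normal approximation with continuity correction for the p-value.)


Step 1: Combine and sort all 11 observations; assign midranks.
sorted (value, group): (9,X), (10,Y), (13,Y), (16,X), (17,X), (19,Y), (22,Y), (27,X), (30,X), (30,Y), (33,Y)
ranks: 9->1, 10->2, 13->3, 16->4, 17->5, 19->6, 22->7, 27->8, 30->9.5, 30->9.5, 33->11
Step 2: Rank sum for X: R1 = 1 + 4 + 5 + 8 + 9.5 = 27.5.
Step 3: U_X = R1 - n1(n1+1)/2 = 27.5 - 5*6/2 = 27.5 - 15 = 12.5.
       U_Y = n1*n2 - U_X = 30 - 12.5 = 17.5.
Step 4: Ties are present, so use the tie-corrected normal approximation (with continuity correction) for the p-value.
Step 5: p-value = 0.714379; compare to alpha = 0.05. fail to reject H0.

U_X = 12.5, p = 0.714379, fail to reject H0 at alpha = 0.05.
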